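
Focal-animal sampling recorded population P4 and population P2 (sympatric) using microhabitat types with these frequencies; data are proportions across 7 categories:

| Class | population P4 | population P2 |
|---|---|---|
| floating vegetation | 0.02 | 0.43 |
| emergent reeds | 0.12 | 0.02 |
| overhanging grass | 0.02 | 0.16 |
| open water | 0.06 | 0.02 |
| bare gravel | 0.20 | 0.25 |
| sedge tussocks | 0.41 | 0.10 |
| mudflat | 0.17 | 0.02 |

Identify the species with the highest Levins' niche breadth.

Σp_P4ᵢ² = 0.02² + 0.12² + 0.02² + 0.06² + 0.20² + 0.41² + 0.17² = 0.0004 + 0.0144 + 0.0004 + 0.0036 + 0.0400 + 0.1681 + 0.0289 = 0.2558
B_P4 = 1 / 0.2558 = 3.9093
Σp_P2ᵢ² = 0.43² + 0.02² + 0.16² + 0.02² + 0.25² + 0.10² + 0.02² = 0.1849 + 0.0004 + 0.0256 + 0.0004 + 0.0625 + 0.0100 + 0.0004 = 0.2842
B_P2 = 1 / 0.2842 = 3.5186
Highest B → broadest niche (most generalist): population P4 (B = 3.91).

population P4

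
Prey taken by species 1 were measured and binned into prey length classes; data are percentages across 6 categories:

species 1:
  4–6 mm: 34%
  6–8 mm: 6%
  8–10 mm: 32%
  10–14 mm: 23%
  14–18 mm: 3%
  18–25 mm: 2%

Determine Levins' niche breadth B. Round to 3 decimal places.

3.626

Convert percentages to proportions (divide by 100).
Σpᵢ² = 0.34² + 0.06² + 0.32² + 0.23² + 0.03² + 0.02² = 0.1156 + 0.0036 + 0.1024 + 0.0529 + 0.0009 + 0.0004 = 0.2758
B = 1 / 0.2758 = 3.62582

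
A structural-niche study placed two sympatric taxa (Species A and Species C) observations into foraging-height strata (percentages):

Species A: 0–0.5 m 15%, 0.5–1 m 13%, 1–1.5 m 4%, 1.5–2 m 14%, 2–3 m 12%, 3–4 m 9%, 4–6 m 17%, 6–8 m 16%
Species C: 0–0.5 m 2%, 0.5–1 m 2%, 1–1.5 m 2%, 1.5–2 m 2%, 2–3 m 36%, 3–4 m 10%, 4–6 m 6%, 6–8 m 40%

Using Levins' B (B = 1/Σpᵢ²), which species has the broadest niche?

Species A

Convert percentages to proportions (divide by 100).
Σp_Aᵢ² = 0.15² + 0.13² + 0.04² + 0.14² + 0.12² + 0.09² + 0.17² + 0.16² = 0.0225 + 0.0169 + 0.0016 + 0.0196 + 0.0144 + 0.0081 + 0.0289 + 0.0256 = 0.1376
B_A = 1 / 0.1376 = 7.2674
Σp_Cᵢ² = 0.02² + 0.02² + 0.02² + 0.02² + 0.36² + 0.10² + 0.06² + 0.40² = 0.0004 + 0.0004 + 0.0004 + 0.0004 + 0.1296 + 0.0100 + 0.0036 + 0.1600 = 0.3048
B_C = 1 / 0.3048 = 3.2808
Highest B → broadest niche (most generalist): Species A (B = 7.27).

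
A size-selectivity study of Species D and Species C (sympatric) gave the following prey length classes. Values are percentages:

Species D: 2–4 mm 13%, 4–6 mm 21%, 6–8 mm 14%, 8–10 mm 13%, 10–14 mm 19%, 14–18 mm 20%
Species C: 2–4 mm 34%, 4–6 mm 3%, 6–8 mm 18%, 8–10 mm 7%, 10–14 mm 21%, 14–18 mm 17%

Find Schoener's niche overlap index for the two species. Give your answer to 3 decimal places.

0.730

Convert percentages to proportions (divide by 100).
Σ|p₁ᵢ − p₂ᵢ| = 0.21 + 0.18 + 0.04 + 0.06 + 0.02 + 0.03 = 0.54
D = 1 − ½ × 0.54 = 1 − 0.270 = 0.73000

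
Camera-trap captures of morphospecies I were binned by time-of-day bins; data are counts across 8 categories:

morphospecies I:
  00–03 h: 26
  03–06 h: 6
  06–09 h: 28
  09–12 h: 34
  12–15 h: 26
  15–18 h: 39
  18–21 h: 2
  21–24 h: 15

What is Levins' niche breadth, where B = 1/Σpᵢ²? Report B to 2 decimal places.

Proportions for morphospecies I (n=176): 26/176=0.1477, 6/176=0.0341, 28/176=0.1591, 34/176=0.1932, 26/176=0.1477, 39/176=0.2216, 2/176=0.0114, 15/176=0.0852
Σpᵢ² = 0.1477² + 0.0341² + 0.1591² + 0.1932² + 0.1477² + 0.2216² + 0.0114² + 0.0852² = 0.021815 + 0.001163 + 0.025313 + 0.037326 + 0.021815 + 0.049107 + 0.000130 + 0.007259 = 0.163928
B = 1 / 0.163928 = 6.1002

6.10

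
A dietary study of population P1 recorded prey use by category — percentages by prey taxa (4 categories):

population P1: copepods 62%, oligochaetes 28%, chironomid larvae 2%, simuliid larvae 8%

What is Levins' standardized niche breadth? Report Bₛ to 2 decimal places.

Convert percentages to proportions (divide by 100).
Σpᵢ² = 0.62² + 0.28² + 0.02² + 0.08² = 0.3844 + 0.0784 + 0.0004 + 0.0064 = 0.4696
B = 1 / 0.4696 = 2.1295
Bₛ = (B − 1)/(n − 1) = (2.1295 − 1)/(4 − 1) = 1.1295/3 = 0.3765

0.38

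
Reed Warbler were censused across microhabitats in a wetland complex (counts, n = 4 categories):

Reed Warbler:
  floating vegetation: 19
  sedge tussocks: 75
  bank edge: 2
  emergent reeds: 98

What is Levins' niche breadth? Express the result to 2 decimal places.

Proportions for Reed Warbler (n=194): 19/194=0.0979, 75/194=0.3866, 2/194=0.0103, 98/194=0.5052
Σpᵢ² = 0.0979² + 0.3866² + 0.0103² + 0.5052² = 0.009584 + 0.149460 + 0.000106 + 0.255227 = 0.414377
B = 1 / 0.414377 = 2.4133

2.41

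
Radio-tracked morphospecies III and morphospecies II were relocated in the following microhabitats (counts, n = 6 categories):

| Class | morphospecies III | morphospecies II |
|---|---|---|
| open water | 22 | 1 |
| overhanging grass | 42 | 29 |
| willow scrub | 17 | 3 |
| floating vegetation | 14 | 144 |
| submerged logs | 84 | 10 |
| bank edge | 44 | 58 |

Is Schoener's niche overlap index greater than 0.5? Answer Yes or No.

Proportions for morphospecies III (n=223): 22/223=0.0987, 42/223=0.1883, 17/223=0.0762, 14/223=0.0628, 84/223=0.3767, 44/223=0.1973
Proportions for morphospecies II (n=245): 1/245=0.0041, 29/245=0.1184, 3/245=0.0122, 144/245=0.5878, 10/245=0.0408, 58/245=0.2367
Σ|p₁ᵢ − p₂ᵢ| = 0.0946 + 0.0699 + 0.0640 + 0.5250 + 0.3359 + 0.0394 = 1.1288
D = 1 − ½ × 1.1288 = 1 − 0.56440 = 0.43560
D = 0.43560 < 0.5 → No.

No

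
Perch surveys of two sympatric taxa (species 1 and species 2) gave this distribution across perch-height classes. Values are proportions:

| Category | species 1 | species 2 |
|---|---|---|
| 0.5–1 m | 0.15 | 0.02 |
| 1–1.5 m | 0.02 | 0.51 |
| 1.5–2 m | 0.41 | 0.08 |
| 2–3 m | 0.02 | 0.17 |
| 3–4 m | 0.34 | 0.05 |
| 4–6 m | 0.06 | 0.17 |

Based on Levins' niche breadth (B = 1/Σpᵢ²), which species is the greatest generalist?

species 1

Σp_1ᵢ² = 0.15² + 0.02² + 0.41² + 0.02² + 0.34² + 0.06² = 0.0225 + 0.0004 + 0.1681 + 0.0004 + 0.1156 + 0.0036 = 0.3106
B_1 = 1 / 0.3106 = 3.2196
Σp_2ᵢ² = 0.02² + 0.51² + 0.08² + 0.17² + 0.05² + 0.17² = 0.0004 + 0.2601 + 0.0064 + 0.0289 + 0.0025 + 0.0289 = 0.3272
B_2 = 1 / 0.3272 = 3.0562
Highest B → broadest niche (most generalist): species 1 (B = 3.22).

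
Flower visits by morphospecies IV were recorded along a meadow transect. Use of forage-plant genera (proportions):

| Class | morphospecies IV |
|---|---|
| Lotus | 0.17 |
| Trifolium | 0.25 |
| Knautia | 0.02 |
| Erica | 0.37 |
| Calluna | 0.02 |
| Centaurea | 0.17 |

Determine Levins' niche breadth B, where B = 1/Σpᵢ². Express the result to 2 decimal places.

Σpᵢ² = 0.17² + 0.25² + 0.02² + 0.37² + 0.02² + 0.17² = 0.0289 + 0.0625 + 0.0004 + 0.1369 + 0.0004 + 0.0289 = 0.2580
B = 1 / 0.2580 = 3.8760

3.88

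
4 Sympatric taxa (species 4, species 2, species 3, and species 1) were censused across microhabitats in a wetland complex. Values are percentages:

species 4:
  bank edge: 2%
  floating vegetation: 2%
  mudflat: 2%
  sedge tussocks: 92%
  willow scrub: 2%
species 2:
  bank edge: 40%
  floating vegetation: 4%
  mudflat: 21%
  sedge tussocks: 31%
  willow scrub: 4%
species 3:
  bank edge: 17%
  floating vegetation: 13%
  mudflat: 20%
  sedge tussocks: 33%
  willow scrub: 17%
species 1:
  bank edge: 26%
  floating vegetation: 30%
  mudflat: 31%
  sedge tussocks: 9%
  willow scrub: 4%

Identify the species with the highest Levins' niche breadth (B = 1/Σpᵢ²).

species 3

Convert percentages to proportions (divide by 100).
Σp_4ᵢ² = 0.02² + 0.02² + 0.02² + 0.92² + 0.02² = 0.0004 + 0.0004 + 0.0004 + 0.8464 + 0.0004 = 0.8480
B_4 = 1 / 0.8480 = 1.1792
Σp_2ᵢ² = 0.40² + 0.04² + 0.21² + 0.31² + 0.04² = 0.1600 + 0.0016 + 0.0441 + 0.0961 + 0.0016 = 0.3034
B_2 = 1 / 0.3034 = 3.2960
Σp_3ᵢ² = 0.17² + 0.13² + 0.20² + 0.33² + 0.17² = 0.0289 + 0.0169 + 0.0400 + 0.1089 + 0.0289 = 0.2236
B_3 = 1 / 0.2236 = 4.4723
Σp_1ᵢ² = 0.26² + 0.30² + 0.31² + 0.09² + 0.04² = 0.0676 + 0.0900 + 0.0961 + 0.0081 + 0.0016 = 0.2634
B_1 = 1 / 0.2634 = 3.7965
Highest B → broadest niche (most generalist): species 3 (B = 4.47).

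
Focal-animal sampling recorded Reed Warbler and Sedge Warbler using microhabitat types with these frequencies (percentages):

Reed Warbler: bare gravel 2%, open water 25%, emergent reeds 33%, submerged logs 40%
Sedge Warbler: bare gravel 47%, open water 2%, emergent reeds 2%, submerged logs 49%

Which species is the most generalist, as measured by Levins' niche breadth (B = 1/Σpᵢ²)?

Reed Warbler

Convert percentages to proportions (divide by 100).
Σp_Reedᵢ² = 0.02² + 0.25² + 0.33² + 0.40² = 0.0004 + 0.0625 + 0.1089 + 0.1600 = 0.3318
B_Reed = 1 / 0.3318 = 3.0139
Σp_Sedgᵢ² = 0.47² + 0.02² + 0.02² + 0.49² = 0.2209 + 0.0004 + 0.0004 + 0.2401 = 0.4618
B_Sedg = 1 / 0.4618 = 2.1654
Highest B → broadest niche (most generalist): Reed Warbler (B = 3.01).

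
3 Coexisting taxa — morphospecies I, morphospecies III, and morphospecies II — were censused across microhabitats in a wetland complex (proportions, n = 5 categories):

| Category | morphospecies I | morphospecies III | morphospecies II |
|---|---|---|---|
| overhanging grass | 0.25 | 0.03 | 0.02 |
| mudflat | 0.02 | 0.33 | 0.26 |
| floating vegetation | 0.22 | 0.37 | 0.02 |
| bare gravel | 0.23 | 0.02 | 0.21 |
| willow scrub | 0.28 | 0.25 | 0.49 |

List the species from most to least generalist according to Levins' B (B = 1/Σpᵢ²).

Σp_Iᵢ² = 0.25² + 0.02² + 0.22² + 0.23² + 0.28² = 0.0625 + 0.0004 + 0.0484 + 0.0529 + 0.0784 = 0.2426
B_I = 1 / 0.2426 = 4.1220
Σp_IIIᵢ² = 0.03² + 0.33² + 0.37² + 0.02² + 0.25² = 0.0009 + 0.1089 + 0.1369 + 0.0004 + 0.0625 = 0.3096
B_III = 1 / 0.3096 = 3.2300
Σp_IIᵢ² = 0.02² + 0.26² + 0.02² + 0.21² + 0.49² = 0.0004 + 0.0676 + 0.0004 + 0.0441 + 0.2401 = 0.3526
B_II = 1 / 0.3526 = 2.8361
Ranking by B (broadest → narrowest): morphospecies I (4.12) > morphospecies III (3.23) > morphospecies II (2.84)

morphospecies I > morphospecies III > morphospecies II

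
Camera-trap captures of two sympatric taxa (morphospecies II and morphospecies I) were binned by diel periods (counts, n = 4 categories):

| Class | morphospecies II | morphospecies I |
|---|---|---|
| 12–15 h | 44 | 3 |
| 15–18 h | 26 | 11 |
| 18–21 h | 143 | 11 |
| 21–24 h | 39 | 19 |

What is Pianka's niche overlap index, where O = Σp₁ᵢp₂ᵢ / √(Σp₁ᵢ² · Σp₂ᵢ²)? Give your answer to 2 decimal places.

0.70

Proportions for morphospecies II (n=252): 44/252=0.1746, 26/252=0.1032, 143/252=0.5675, 39/252=0.1548
Proportions for morphospecies I (n=44): 3/44=0.0682, 11/44=0.2500, 11/44=0.2500, 19/44=0.4318
Σ p₁ᵢp₂ᵢ = 0.011908 + 0.025800 + 0.141875 + 0.066843 = 0.246426
Σp_1ᵢ² = 0.1746² + 0.1032² + 0.5675² + 0.1548² = 0.030485 + 0.010650 + 0.322056 + 0.023963 = 0.387154
Σp_2ᵢ² = 0.0682² + 0.2500² + 0.2500² + 0.4318² = 0.004651 + 0.062500 + 0.062500 + 0.186451 = 0.316102
O = 0.246426 / √(0.387154 × 0.316102) = 0.246426 / 0.3498287 = 0.7044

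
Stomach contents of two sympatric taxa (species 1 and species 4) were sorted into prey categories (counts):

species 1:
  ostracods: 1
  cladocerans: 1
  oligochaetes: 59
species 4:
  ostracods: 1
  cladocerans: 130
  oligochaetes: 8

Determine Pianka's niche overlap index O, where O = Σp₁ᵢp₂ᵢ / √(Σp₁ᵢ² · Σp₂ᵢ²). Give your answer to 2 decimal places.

0.08

Proportions for species 1 (n=61): 1/61=0.0164, 1/61=0.0164, 59/61=0.9672
Proportions for species 4 (n=139): 1/139=0.0072, 130/139=0.9353, 8/139=0.0576
Σ p₁ᵢp₂ᵢ = 0.000118 + 0.015339 + 0.055711 = 0.071168
Σp_1ᵢ² = 0.0164² + 0.0164² + 0.9672² = 0.000269 + 0.000269 + 0.935476 = 0.936014
Σp_2ᵢ² = 0.0072² + 0.9353² + 0.0576² = 0.000052 + 0.874786 + 0.003318 = 0.878156
O = 0.071168 / √(0.936014 × 0.878156) = 0.071168 / 0.9066236 = 0.0785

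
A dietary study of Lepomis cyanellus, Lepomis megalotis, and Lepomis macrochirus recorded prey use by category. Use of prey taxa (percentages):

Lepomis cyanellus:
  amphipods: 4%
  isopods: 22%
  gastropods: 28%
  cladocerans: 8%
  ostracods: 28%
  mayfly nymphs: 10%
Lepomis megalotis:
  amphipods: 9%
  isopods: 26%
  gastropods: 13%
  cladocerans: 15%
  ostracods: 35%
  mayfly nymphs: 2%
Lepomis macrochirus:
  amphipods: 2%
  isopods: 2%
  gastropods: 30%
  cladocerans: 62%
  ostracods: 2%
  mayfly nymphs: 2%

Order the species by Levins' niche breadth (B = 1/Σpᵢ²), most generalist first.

Lepomis cyanellus > Lepomis megalotis > Lepomis macrochirus

Convert percentages to proportions (divide by 100).
Σp_cyanᵢ² = 0.04² + 0.22² + 0.28² + 0.08² + 0.28² + 0.10² = 0.0016 + 0.0484 + 0.0784 + 0.0064 + 0.0784 + 0.0100 = 0.2232
B_cyan = 1 / 0.2232 = 4.4803
Σp_megaᵢ² = 0.09² + 0.26² + 0.13² + 0.15² + 0.35² + 0.02² = 0.0081 + 0.0676 + 0.0169 + 0.0225 + 0.1225 + 0.0004 = 0.2380
B_mega = 1 / 0.2380 = 4.2017
Σp_macrᵢ² = 0.02² + 0.02² + 0.30² + 0.62² + 0.02² + 0.02² = 0.0004 + 0.0004 + 0.0900 + 0.3844 + 0.0004 + 0.0004 = 0.4760
B_macr = 1 / 0.4760 = 2.1008
Ranking by B (broadest → narrowest): Lepomis cyanellus (4.48) > Lepomis megalotis (4.20) > Lepomis macrochirus (2.10)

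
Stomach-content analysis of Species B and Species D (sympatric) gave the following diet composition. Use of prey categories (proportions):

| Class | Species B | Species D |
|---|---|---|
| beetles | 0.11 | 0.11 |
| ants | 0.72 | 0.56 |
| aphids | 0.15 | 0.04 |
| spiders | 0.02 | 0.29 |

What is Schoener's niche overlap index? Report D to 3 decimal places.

Σ|p₁ᵢ − p₂ᵢ| = 0.00 + 0.16 + 0.11 + 0.27 = 0.54
D = 1 − ½ × 0.54 = 1 − 0.270 = 0.73000

0.730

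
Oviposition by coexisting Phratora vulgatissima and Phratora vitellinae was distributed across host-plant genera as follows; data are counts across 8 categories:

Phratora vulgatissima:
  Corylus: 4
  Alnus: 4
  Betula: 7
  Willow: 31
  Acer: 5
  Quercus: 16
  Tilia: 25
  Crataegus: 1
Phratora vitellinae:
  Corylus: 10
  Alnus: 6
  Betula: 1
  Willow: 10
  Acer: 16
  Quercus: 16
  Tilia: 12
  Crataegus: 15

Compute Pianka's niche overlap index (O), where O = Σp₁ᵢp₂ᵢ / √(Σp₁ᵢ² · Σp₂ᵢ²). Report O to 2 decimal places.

Proportions for Phratora vulgatissima (n=93): 4/93=0.0430, 4/93=0.0430, 7/93=0.0753, 31/93=0.3333, 5/93=0.0538, 16/93=0.1720, 25/93=0.2688, 1/93=0.0108
Proportions for Phratora vitellinae (n=86): 10/86=0.1163, 6/86=0.0698, 1/86=0.0116, 10/86=0.1163, 16/86=0.1860, 16/86=0.1860, 12/86=0.1395, 15/86=0.1744
Σ p₁ᵢp₂ᵢ = 0.005001 + 0.003001 + 0.000873 + 0.038763 + 0.010007 + 0.031992 + 0.037498 + 0.001884 = 0.129019
Σp_1ᵢ² = 0.0430² + 0.0430² + 0.0753² + 0.3333² + 0.0538² + 0.1720² + 0.2688² + 0.0108² = 0.001849 + 0.001849 + 0.005670 + 0.111089 + 0.002894 + 0.029584 + 0.072253 + 0.000117 = 0.225305
Σp_2ᵢ² = 0.1163² + 0.0698² + 0.0116² + 0.1163² + 0.1860² + 0.1860² + 0.1395² + 0.1744² = 0.013526 + 0.004872 + 0.000135 + 0.013526 + 0.034596 + 0.034596 + 0.019460 + 0.030415 = 0.151126
O = 0.129019 / √(0.225305 × 0.151126) = 0.129019 / 0.1845249 = 0.6992

0.70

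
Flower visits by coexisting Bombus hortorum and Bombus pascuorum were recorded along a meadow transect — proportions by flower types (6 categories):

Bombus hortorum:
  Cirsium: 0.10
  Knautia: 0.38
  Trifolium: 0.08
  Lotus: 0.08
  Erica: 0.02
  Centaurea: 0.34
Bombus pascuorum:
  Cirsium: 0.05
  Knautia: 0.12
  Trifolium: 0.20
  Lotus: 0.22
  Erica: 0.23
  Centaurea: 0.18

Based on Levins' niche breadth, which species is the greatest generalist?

Bombus pascuorum

Σp_hortᵢ² = 0.10² + 0.38² + 0.08² + 0.08² + 0.02² + 0.34² = 0.0100 + 0.1444 + 0.0064 + 0.0064 + 0.0004 + 0.1156 = 0.2832
B_hort = 1 / 0.2832 = 3.5311
Σp_pascᵢ² = 0.05² + 0.12² + 0.20² + 0.22² + 0.23² + 0.18² = 0.0025 + 0.0144 + 0.0400 + 0.0484 + 0.0529 + 0.0324 = 0.1906
B_pasc = 1 / 0.1906 = 5.2466
Highest B → broadest niche (most generalist): Bombus pascuorum (B = 5.25).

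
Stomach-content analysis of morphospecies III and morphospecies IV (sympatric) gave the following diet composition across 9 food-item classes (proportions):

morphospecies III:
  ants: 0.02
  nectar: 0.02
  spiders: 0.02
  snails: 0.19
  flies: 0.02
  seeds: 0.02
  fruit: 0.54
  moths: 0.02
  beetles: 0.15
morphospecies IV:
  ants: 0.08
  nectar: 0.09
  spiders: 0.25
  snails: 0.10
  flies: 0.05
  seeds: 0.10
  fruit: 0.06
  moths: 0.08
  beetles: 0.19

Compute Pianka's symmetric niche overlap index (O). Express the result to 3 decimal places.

Σ p₁ᵢp₂ᵢ = 0.0016 + 0.0018 + 0.0050 + 0.0190 + 0.0010 + 0.0020 + 0.0324 + 0.0016 + 0.0285 = 0.0929
Σp_1ᵢ² = 0.02² + 0.02² + 0.02² + 0.19² + 0.02² + 0.02² + 0.54² + 0.02² + 0.15² = 0.0004 + 0.0004 + 0.0004 + 0.0361 + 0.0004 + 0.0004 + 0.2916 + 0.0004 + 0.0225 = 0.3526
Σp_2ᵢ² = 0.08² + 0.09² + 0.25² + 0.10² + 0.05² + 0.10² + 0.06² + 0.08² + 0.19² = 0.0064 + 0.0081 + 0.0625 + 0.0100 + 0.0025 + 0.0100 + 0.0036 + 0.0064 + 0.0361 = 0.1456
O = 0.0929 / √(0.3526 × 0.1456) = 0.0929 / 0.226580 = 0.41001

0.410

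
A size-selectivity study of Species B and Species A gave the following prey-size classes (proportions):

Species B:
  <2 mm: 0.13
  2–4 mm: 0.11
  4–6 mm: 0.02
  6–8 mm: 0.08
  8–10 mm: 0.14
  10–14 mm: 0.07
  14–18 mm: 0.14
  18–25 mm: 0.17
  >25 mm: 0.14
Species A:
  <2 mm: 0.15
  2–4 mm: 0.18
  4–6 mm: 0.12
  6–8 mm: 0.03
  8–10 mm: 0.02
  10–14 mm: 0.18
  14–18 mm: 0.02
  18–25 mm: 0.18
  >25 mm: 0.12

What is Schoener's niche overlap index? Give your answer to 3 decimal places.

0.690

Σ|p₁ᵢ − p₂ᵢ| = 0.02 + 0.07 + 0.10 + 0.05 + 0.12 + 0.11 + 0.12 + 0.01 + 0.02 = 0.62
D = 1 − ½ × 0.62 = 1 − 0.310 = 0.69000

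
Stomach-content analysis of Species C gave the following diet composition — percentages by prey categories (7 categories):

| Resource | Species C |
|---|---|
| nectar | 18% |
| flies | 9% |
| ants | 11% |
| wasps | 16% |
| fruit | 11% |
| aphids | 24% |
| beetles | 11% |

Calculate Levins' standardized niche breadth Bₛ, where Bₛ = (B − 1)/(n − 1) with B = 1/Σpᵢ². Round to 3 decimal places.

Convert percentages to proportions (divide by 100).
Σpᵢ² = 0.18² + 0.09² + 0.11² + 0.16² + 0.11² + 0.24² + 0.11² = 0.0324 + 0.0081 + 0.0121 + 0.0256 + 0.0121 + 0.0576 + 0.0121 = 0.1600
B = 1 / 0.1600 = 6.25000
Bₛ = (B − 1)/(n − 1) = (6.25000 − 1)/(7 − 1) = 5.25000/6 = 0.87500

0.875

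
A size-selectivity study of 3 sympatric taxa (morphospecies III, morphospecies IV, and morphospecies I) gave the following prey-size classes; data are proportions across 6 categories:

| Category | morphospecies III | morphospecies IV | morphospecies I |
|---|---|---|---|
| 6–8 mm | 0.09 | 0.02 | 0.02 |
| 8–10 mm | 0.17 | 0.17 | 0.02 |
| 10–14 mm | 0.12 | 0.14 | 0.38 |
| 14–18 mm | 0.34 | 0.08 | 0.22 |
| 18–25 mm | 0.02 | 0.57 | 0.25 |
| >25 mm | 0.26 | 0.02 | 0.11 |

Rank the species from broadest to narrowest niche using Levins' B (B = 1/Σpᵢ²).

Σp_IIIᵢ² = 0.09² + 0.17² + 0.12² + 0.34² + 0.02² + 0.26² = 0.0081 + 0.0289 + 0.0144 + 0.1156 + 0.0004 + 0.0676 = 0.2350
B_III = 1 / 0.2350 = 4.2553
Σp_IVᵢ² = 0.02² + 0.17² + 0.14² + 0.08² + 0.57² + 0.02² = 0.0004 + 0.0289 + 0.0196 + 0.0064 + 0.3249 + 0.0004 = 0.3806
B_IV = 1 / 0.3806 = 2.6274
Σp_Iᵢ² = 0.02² + 0.02² + 0.38² + 0.22² + 0.25² + 0.11² = 0.0004 + 0.0004 + 0.1444 + 0.0484 + 0.0625 + 0.0121 = 0.2682
B_I = 1 / 0.2682 = 3.7286
Ranking by B (broadest → narrowest): morphospecies III (4.26) > morphospecies I (3.73) > morphospecies IV (2.63)

morphospecies III > morphospecies I > morphospecies IV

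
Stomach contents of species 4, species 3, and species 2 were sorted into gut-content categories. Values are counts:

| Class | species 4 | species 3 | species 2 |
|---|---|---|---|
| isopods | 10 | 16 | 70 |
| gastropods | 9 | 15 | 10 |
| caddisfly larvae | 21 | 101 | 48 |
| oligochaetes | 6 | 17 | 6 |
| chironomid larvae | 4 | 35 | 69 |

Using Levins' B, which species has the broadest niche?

species 4

Proportions for species 4 (n=50): 10/50=0.2000, 9/50=0.1800, 21/50=0.4200, 6/50=0.1200, 4/50=0.0800
Proportions for species 3 (n=184): 16/184=0.0870, 15/184=0.0815, 101/184=0.5489, 17/184=0.0924, 35/184=0.1902
Proportions for species 2 (n=203): 70/203=0.3448, 10/203=0.0493, 48/203=0.2365, 6/203=0.0296, 69/203=0.3399
Σp_4ᵢ² = 0.2000² + 0.1800² + 0.4200² + 0.1200² + 0.0800² = 0.040000 + 0.032400 + 0.176400 + 0.014400 + 0.006400 = 0.269600
B_4 = 1 / 0.269600 = 3.7092
Σp_3ᵢ² = 0.0870² + 0.0815² + 0.5489² + 0.0924² + 0.1902² = 0.007569 + 0.006642 + 0.301291 + 0.008538 + 0.036176 = 0.360216
B_3 = 1 / 0.360216 = 2.7761
Σp_2ᵢ² = 0.3448² + 0.0493² + 0.2365² + 0.0296² + 0.3399² = 0.118887 + 0.002430 + 0.055932 + 0.000876 + 0.115532 = 0.293657
B_2 = 1 / 0.293657 = 3.4053
Highest B → broadest niche (most generalist): species 4 (B = 3.71).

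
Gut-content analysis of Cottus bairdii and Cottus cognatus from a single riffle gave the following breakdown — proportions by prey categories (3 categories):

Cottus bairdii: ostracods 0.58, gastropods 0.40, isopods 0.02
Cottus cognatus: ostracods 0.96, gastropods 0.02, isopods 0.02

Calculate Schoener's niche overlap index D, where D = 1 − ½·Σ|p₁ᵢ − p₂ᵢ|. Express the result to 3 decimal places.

Σ|p₁ᵢ − p₂ᵢ| = 0.38 + 0.38 + 0.00 = 0.76
D = 1 − ½ × 0.76 = 1 − 0.380 = 0.62000

0.620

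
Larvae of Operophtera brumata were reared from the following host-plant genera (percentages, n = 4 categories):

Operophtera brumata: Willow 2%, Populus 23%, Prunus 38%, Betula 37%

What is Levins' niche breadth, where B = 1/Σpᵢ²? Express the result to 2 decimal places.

2.99

Convert percentages to proportions (divide by 100).
Σpᵢ² = 0.02² + 0.23² + 0.38² + 0.37² = 0.0004 + 0.0529 + 0.1444 + 0.1369 = 0.3346
B = 1 / 0.3346 = 2.9886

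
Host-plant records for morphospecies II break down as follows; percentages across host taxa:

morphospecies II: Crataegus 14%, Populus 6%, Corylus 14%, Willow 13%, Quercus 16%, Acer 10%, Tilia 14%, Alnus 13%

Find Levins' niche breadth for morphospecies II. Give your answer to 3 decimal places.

7.587

Convert percentages to proportions (divide by 100).
Σpᵢ² = 0.14² + 0.06² + 0.14² + 0.13² + 0.16² + 0.10² + 0.14² + 0.13² = 0.0196 + 0.0036 + 0.0196 + 0.0169 + 0.0256 + 0.0100 + 0.0196 + 0.0169 = 0.1318
B = 1 / 0.1318 = 7.58725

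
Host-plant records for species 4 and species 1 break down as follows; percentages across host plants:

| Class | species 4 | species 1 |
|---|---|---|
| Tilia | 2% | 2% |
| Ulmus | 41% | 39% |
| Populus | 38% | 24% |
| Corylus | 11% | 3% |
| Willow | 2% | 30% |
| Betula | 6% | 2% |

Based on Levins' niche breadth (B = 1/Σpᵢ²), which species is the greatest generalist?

Convert percentages to proportions (divide by 100).
Σp_4ᵢ² = 0.02² + 0.41² + 0.38² + 0.11² + 0.02² + 0.06² = 0.0004 + 0.1681 + 0.1444 + 0.0121 + 0.0004 + 0.0036 = 0.3290
B_4 = 1 / 0.3290 = 3.0395
Σp_1ᵢ² = 0.02² + 0.39² + 0.24² + 0.03² + 0.30² + 0.02² = 0.0004 + 0.1521 + 0.0576 + 0.0009 + 0.0900 + 0.0004 = 0.3014
B_1 = 1 / 0.3014 = 3.3179
Highest B → broadest niche (most generalist): species 1 (B = 3.32).

species 1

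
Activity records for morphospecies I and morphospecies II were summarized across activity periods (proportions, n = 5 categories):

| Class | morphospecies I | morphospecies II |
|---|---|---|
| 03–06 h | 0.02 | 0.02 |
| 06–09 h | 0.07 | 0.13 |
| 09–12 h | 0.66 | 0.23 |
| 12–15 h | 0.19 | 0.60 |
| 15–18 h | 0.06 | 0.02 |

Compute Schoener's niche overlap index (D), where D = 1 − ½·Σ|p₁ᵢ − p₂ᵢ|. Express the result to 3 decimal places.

0.530

Σ|p₁ᵢ − p₂ᵢ| = 0.00 + 0.06 + 0.43 + 0.41 + 0.04 = 0.94
D = 1 − ½ × 0.94 = 1 − 0.470 = 0.53000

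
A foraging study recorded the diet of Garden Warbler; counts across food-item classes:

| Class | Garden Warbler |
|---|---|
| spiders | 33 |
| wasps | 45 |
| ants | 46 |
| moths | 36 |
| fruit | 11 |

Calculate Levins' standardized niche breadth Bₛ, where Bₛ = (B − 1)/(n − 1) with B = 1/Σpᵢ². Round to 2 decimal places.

0.85

Proportions for Garden Warbler (n=171): 33/171=0.1930, 45/171=0.2632, 46/171=0.2690, 36/171=0.2105, 11/171=0.0643
Σpᵢ² = 0.1930² + 0.2632² + 0.2690² + 0.2105² + 0.0643² = 0.037249 + 0.069274 + 0.072361 + 0.044310 + 0.004134 = 0.227328
B = 1 / 0.227328 = 4.3989
Bₛ = (B − 1)/(n − 1) = (4.3989 − 1)/(5 − 1) = 3.3989/4 = 0.8497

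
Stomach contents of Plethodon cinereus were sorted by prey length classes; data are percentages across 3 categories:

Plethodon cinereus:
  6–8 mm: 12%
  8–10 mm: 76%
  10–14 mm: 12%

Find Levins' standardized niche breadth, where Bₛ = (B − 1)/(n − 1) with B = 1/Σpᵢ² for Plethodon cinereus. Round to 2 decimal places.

Convert percentages to proportions (divide by 100).
Σpᵢ² = 0.12² + 0.76² + 0.12² = 0.0144 + 0.5776 + 0.0144 = 0.6064
B = 1 / 0.6064 = 1.6491
Bₛ = (B − 1)/(n − 1) = (1.6491 − 1)/(3 − 1) = 0.6491/2 = 0.3246

0.32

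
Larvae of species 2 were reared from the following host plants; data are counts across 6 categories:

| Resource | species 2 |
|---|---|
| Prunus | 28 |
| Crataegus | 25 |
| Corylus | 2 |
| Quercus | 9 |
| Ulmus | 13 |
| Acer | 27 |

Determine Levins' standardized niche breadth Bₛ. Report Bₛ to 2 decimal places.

Proportions for species 2 (n=104): 28/104=0.2692, 25/104=0.2404, 2/104=0.0192, 9/104=0.0865, 13/104=0.1250, 27/104=0.2596
Σpᵢ² = 0.2692² + 0.2404² + 0.0192² + 0.0865² + 0.1250² + 0.2596² = 0.072469 + 0.057792 + 0.000369 + 0.007482 + 0.015625 + 0.067392 = 0.221129
B = 1 / 0.221129 = 4.5222
Bₛ = (B − 1)/(n − 1) = (4.5222 − 1)/(6 − 1) = 3.5222/5 = 0.7044

0.70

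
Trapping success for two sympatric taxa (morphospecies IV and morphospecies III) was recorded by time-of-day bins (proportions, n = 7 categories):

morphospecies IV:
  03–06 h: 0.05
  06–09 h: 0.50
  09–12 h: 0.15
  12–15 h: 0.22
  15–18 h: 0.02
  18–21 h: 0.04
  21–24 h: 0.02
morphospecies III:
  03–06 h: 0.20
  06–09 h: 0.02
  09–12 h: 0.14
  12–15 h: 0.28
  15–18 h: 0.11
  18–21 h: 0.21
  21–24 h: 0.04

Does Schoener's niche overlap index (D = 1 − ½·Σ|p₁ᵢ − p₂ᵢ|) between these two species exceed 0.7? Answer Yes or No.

No

Σ|p₁ᵢ − p₂ᵢ| = 0.15 + 0.48 + 0.01 + 0.06 + 0.09 + 0.17 + 0.02 = 0.98
D = 1 − ½ × 0.98 = 1 − 0.490 = 0.5100
D = 0.5100 < 0.7 → No.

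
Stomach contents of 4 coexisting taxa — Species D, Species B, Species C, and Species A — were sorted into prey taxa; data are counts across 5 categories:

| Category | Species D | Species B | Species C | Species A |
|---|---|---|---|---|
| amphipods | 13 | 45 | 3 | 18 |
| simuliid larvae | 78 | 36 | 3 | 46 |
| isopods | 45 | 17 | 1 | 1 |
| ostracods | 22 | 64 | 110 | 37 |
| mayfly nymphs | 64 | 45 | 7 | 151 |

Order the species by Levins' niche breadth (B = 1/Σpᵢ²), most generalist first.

Species B > Species D > Species A > Species C

Proportions for Species D (n=222): 13/222=0.0586, 78/222=0.3514, 45/222=0.2027, 22/222=0.0991, 64/222=0.2883
Proportions for Species B (n=207): 45/207=0.2174, 36/207=0.1739, 17/207=0.0821, 64/207=0.3092, 45/207=0.2174
Proportions for Species C (n=124): 3/124=0.0242, 3/124=0.0242, 1/124=0.0081, 110/124=0.8871, 7/124=0.0565
Proportions for Species A (n=253): 18/253=0.0711, 46/253=0.1818, 1/253=0.0040, 37/253=0.1462, 151/253=0.5968
Σp_Dᵢ² = 0.0586² + 0.3514² + 0.2027² + 0.0991² + 0.2883² = 0.003434 + 0.123482 + 0.041087 + 0.009821 + 0.083117 = 0.260941
B_D = 1 / 0.260941 = 3.8323
Σp_Bᵢ² = 0.2174² + 0.1739² + 0.0821² + 0.3092² + 0.2174² = 0.047263 + 0.030241 + 0.006740 + 0.095605 + 0.047263 = 0.227112
B_B = 1 / 0.227112 = 4.4031
Σp_Cᵢ² = 0.0242² + 0.0242² + 0.0081² + 0.8871² + 0.0565² = 0.000586 + 0.000586 + 0.000066 + 0.786946 + 0.003192 = 0.791376
B_C = 1 / 0.791376 = 1.2636
Σp_Aᵢ² = 0.0711² + 0.1818² + 0.0040² + 0.1462² + 0.5968² = 0.005055 + 0.033051 + 0.000016 + 0.021374 + 0.356170 = 0.415666
B_A = 1 / 0.415666 = 2.4058
Ranking by B (broadest → narrowest): Species B (4.40) > Species D (3.83) > Species A (2.41) > Species C (1.26)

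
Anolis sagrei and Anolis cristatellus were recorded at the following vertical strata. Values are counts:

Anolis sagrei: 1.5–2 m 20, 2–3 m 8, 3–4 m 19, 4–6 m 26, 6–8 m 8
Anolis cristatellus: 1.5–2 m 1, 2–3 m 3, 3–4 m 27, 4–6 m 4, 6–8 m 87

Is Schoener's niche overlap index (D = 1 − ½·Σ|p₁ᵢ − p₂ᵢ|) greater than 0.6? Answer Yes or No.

No

Proportions for Anolis sagrei (n=81): 20/81=0.2469, 8/81=0.0988, 19/81=0.2346, 26/81=0.3210, 8/81=0.0988
Proportions for Anolis cristatellus (n=122): 1/122=0.0082, 3/122=0.0246, 27/122=0.2213, 4/122=0.0328, 87/122=0.7131
Σ|p₁ᵢ − p₂ᵢ| = 0.2387 + 0.0742 + 0.0133 + 0.2882 + 0.6143 = 1.2287
D = 1 − ½ × 1.2287 = 1 − 0.61435 = 0.38565
D = 0.38565 < 0.6 → No.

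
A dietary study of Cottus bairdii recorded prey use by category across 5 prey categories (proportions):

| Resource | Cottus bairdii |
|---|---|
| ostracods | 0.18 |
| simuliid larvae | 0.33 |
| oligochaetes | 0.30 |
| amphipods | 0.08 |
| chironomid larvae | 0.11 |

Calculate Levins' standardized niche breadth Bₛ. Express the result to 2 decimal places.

0.75

Σpᵢ² = 0.18² + 0.33² + 0.30² + 0.08² + 0.11² = 0.0324 + 0.1089 + 0.0900 + 0.0064 + 0.0121 = 0.2498
B = 1 / 0.2498 = 4.0032
Bₛ = (B − 1)/(n − 1) = (4.0032 − 1)/(5 − 1) = 3.0032/4 = 0.7508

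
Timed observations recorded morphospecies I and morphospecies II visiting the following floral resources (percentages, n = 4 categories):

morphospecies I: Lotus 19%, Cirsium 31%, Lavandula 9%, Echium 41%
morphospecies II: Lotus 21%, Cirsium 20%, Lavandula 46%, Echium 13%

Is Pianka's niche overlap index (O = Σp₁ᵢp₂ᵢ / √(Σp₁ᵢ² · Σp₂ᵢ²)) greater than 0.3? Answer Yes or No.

Yes

Convert percentages to proportions (divide by 100).
Σ p₁ᵢp₂ᵢ = 0.0399 + 0.0620 + 0.0414 + 0.0533 = 0.1966
Σp_1ᵢ² = 0.19² + 0.31² + 0.09² + 0.41² = 0.0361 + 0.0961 + 0.0081 + 0.1681 = 0.3084
Σp_2ᵢ² = 0.21² + 0.20² + 0.46² + 0.13² = 0.0441 + 0.0400 + 0.2116 + 0.0169 = 0.3126
O = 0.1966 / √(0.3084 × 0.3126) = 0.1966 / 0.31049 = 0.6332
O = 0.6332 > 0.3 → Yes.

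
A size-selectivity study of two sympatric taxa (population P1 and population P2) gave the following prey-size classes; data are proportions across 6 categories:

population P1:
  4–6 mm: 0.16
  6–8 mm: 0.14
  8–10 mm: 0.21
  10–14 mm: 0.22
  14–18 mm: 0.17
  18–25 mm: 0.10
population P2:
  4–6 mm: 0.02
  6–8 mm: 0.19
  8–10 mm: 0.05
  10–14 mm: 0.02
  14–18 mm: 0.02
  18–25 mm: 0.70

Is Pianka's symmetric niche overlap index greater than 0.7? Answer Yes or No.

Σ p₁ᵢp₂ᵢ = 0.0032 + 0.0266 + 0.0105 + 0.0044 + 0.0034 + 0.0700 = 0.1181
Σp_1ᵢ² = 0.16² + 0.14² + 0.21² + 0.22² + 0.17² + 0.10² = 0.0256 + 0.0196 + 0.0441 + 0.0484 + 0.0289 + 0.0100 = 0.1766
Σp_2ᵢ² = 0.02² + 0.19² + 0.05² + 0.02² + 0.02² + 0.70² = 0.0004 + 0.0361 + 0.0025 + 0.0004 + 0.0004 + 0.4900 = 0.5298
O = 0.1181 / √(0.1766 × 0.5298) = 0.1181 / 0.30588 = 0.3861
O = 0.3861 < 0.7 → No.

No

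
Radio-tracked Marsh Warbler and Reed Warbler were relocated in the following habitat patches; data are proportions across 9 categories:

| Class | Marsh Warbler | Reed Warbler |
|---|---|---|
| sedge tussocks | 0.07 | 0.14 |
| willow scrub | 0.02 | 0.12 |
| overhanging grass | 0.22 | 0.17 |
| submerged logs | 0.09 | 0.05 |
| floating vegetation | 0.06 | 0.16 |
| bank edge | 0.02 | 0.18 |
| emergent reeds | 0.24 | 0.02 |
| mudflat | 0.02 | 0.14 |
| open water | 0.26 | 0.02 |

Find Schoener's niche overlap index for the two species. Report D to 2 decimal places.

0.45

Σ|p₁ᵢ − p₂ᵢ| = 0.07 + 0.10 + 0.05 + 0.04 + 0.10 + 0.16 + 0.22 + 0.12 + 0.24 = 1.10
D = 1 − ½ × 1.10 = 1 − 0.550 = 0.4500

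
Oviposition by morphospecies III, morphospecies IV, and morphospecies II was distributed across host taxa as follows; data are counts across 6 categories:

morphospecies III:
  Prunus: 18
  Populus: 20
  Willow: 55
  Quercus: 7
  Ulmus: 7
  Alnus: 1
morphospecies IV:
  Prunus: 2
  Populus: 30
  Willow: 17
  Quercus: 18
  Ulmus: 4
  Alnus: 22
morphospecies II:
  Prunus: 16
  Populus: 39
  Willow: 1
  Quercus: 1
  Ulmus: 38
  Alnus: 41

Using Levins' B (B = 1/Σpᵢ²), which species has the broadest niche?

Proportions for morphospecies III (n=108): 18/108=0.1667, 20/108=0.1852, 55/108=0.5093, 7/108=0.0648, 7/108=0.0648, 1/108=0.0093
Proportions for morphospecies IV (n=93): 2/93=0.0215, 30/93=0.3226, 17/93=0.1828, 18/93=0.1935, 4/93=0.0430, 22/93=0.2366
Proportions for morphospecies II (n=136): 16/136=0.1176, 39/136=0.2868, 1/136=0.0074, 1/136=0.0074, 38/136=0.2794, 41/136=0.3015
Σp_IIIᵢ² = 0.1667² + 0.1852² + 0.5093² + 0.0648² + 0.0648² + 0.0093² = 0.027789 + 0.034299 + 0.259386 + 0.004199 + 0.004199 + 0.000086 = 0.329958
B_III = 1 / 0.329958 = 3.0307
Σp_IVᵢ² = 0.0215² + 0.3226² + 0.1828² + 0.1935² + 0.0430² + 0.2366² = 0.000462 + 0.104071 + 0.033416 + 0.037442 + 0.001849 + 0.055980 = 0.233220
B_IV = 1 / 0.233220 = 4.2878
Σp_IIᵢ² = 0.1176² + 0.2868² + 0.0074² + 0.0074² + 0.2794² + 0.3015² = 0.013830 + 0.082254 + 0.000055 + 0.000055 + 0.078064 + 0.090902 = 0.265160
B_II = 1 / 0.265160 = 3.7713
Highest B → broadest niche (most generalist): morphospecies IV (B = 4.29).

morphospecies IV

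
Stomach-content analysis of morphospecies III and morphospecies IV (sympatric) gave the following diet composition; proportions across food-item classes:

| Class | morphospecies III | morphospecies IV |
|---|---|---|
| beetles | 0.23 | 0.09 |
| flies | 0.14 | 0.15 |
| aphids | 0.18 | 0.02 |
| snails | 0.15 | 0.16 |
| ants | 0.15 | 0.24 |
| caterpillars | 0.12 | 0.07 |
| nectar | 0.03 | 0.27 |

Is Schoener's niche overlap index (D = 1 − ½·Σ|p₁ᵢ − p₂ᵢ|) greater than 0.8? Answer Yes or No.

Σ|p₁ᵢ − p₂ᵢ| = 0.14 + 0.01 + 0.16 + 0.01 + 0.09 + 0.05 + 0.24 = 0.70
D = 1 − ½ × 0.70 = 1 − 0.350 = 0.6500
D = 0.6500 < 0.8 → No.

No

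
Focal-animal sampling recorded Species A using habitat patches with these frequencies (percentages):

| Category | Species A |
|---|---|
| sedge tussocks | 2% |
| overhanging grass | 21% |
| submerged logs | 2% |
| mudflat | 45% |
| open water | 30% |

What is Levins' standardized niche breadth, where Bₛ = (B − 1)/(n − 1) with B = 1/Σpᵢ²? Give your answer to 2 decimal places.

0.49

Convert percentages to proportions (divide by 100).
Σpᵢ² = 0.02² + 0.21² + 0.02² + 0.45² + 0.30² = 0.0004 + 0.0441 + 0.0004 + 0.2025 + 0.0900 = 0.3374
B = 1 / 0.3374 = 2.9638
Bₛ = (B − 1)/(n − 1) = (2.9638 − 1)/(5 − 1) = 1.9638/4 = 0.4910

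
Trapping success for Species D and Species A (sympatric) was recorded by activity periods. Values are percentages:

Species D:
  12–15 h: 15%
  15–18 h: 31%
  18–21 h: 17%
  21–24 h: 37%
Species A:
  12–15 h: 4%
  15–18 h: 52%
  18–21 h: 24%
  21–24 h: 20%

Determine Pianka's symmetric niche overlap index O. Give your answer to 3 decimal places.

0.870

Convert percentages to proportions (divide by 100).
Σ p₁ᵢp₂ᵢ = 0.0060 + 0.1612 + 0.0408 + 0.0740 = 0.2820
Σp_1ᵢ² = 0.15² + 0.31² + 0.17² + 0.37² = 0.0225 + 0.0961 + 0.0289 + 0.1369 = 0.2844
Σp_2ᵢ² = 0.04² + 0.52² + 0.24² + 0.20² = 0.0016 + 0.2704 + 0.0576 + 0.0400 = 0.3696
O = 0.2820 / √(0.2844 × 0.3696) = 0.2820 / 0.324213 = 0.86980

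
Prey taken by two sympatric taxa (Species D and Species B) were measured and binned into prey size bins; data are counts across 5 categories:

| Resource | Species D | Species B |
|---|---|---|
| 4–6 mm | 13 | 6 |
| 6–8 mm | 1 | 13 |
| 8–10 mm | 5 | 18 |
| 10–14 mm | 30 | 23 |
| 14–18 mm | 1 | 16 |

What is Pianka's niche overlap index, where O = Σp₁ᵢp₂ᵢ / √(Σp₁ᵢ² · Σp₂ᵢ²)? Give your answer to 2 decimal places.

Proportions for Species D (n=50): 13/50=0.2600, 1/50=0.0200, 5/50=0.1000, 30/50=0.6000, 1/50=0.0200
Proportions for Species B (n=76): 6/76=0.0789, 13/76=0.1711, 18/76=0.2368, 23/76=0.3026, 16/76=0.2105
Σ p₁ᵢp₂ᵢ = 0.020514 + 0.003422 + 0.023680 + 0.181560 + 0.004210 = 0.233386
Σp_1ᵢ² = 0.2600² + 0.0200² + 0.1000² + 0.6000² + 0.0200² = 0.067600 + 0.000400 + 0.010000 + 0.360000 + 0.000400 = 0.438400
Σp_2ᵢ² = 0.0789² + 0.1711² + 0.2368² + 0.3026² + 0.2105² = 0.006225 + 0.029275 + 0.056074 + 0.091567 + 0.044310 = 0.227451
O = 0.233386 / √(0.438400 × 0.227451) = 0.233386 / 0.3157761 = 0.7391

0.74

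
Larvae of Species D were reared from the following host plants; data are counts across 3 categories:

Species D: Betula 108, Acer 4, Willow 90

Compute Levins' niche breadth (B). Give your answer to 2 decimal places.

2.06

Proportions for Species D (n=202): 108/202=0.5347, 4/202=0.0198, 90/202=0.4455
Σpᵢ² = 0.5347² + 0.0198² + 0.4455² = 0.285904 + 0.000392 + 0.198470 = 0.484766
B = 1 / 0.484766 = 2.0629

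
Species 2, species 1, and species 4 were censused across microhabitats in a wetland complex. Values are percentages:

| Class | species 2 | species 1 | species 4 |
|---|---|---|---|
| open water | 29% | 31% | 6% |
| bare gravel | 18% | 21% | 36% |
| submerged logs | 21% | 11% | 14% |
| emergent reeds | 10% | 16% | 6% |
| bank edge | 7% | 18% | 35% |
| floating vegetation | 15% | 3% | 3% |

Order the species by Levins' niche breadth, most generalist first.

Convert percentages to proportions (divide by 100).
Σp_2ᵢ² = 0.29² + 0.18² + 0.21² + 0.10² + 0.07² + 0.15² = 0.0841 + 0.0324 + 0.0441 + 0.0100 + 0.0049 + 0.0225 = 0.1980
B_2 = 1 / 0.1980 = 5.0505
Σp_1ᵢ² = 0.31² + 0.21² + 0.11² + 0.16² + 0.18² + 0.03² = 0.0961 + 0.0441 + 0.0121 + 0.0256 + 0.0324 + 0.0009 = 0.2112
B_1 = 1 / 0.2112 = 4.7348
Σp_4ᵢ² = 0.06² + 0.36² + 0.14² + 0.06² + 0.35² + 0.03² = 0.0036 + 0.1296 + 0.0196 + 0.0036 + 0.1225 + 0.0009 = 0.2798
B_4 = 1 / 0.2798 = 3.5740
Ranking by B (broadest → narrowest): species 2 (5.05) > species 1 (4.73) > species 4 (3.57)

species 2 > species 1 > species 4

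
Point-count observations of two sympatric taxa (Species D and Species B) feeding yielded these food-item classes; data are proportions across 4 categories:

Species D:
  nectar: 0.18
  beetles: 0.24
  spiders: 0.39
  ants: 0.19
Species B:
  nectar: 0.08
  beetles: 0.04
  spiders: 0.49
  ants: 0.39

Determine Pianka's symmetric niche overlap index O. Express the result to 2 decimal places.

0.87

Σ p₁ᵢp₂ᵢ = 0.0144 + 0.0096 + 0.1911 + 0.0741 = 0.2892
Σp_1ᵢ² = 0.18² + 0.24² + 0.39² + 0.19² = 0.0324 + 0.0576 + 0.1521 + 0.0361 = 0.2782
Σp_2ᵢ² = 0.08² + 0.04² + 0.49² + 0.39² = 0.0064 + 0.0016 + 0.2401 + 0.1521 = 0.4002
O = 0.2892 / √(0.2782 × 0.4002) = 0.2892 / 0.33367 = 0.8667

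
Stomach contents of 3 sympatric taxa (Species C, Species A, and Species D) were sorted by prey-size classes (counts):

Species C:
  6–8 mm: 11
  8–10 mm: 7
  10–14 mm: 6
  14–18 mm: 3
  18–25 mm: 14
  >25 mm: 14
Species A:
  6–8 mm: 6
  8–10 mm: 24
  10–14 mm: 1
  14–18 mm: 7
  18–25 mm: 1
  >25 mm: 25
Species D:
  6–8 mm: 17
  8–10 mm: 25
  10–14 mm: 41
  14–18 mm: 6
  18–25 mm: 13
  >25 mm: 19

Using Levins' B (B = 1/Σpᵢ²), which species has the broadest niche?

Species C

Proportions for Species C (n=55): 11/55=0.2000, 7/55=0.1273, 6/55=0.1091, 3/55=0.0545, 14/55=0.2545, 14/55=0.2545
Proportions for Species A (n=64): 6/64=0.0938, 24/64=0.3750, 1/64=0.0156, 7/64=0.1094, 1/64=0.0156, 25/64=0.3906
Proportions for Species D (n=121): 17/121=0.1405, 25/121=0.2066, 41/121=0.3388, 6/121=0.0496, 13/121=0.1074, 19/121=0.1570
Σp_Cᵢ² = 0.2000² + 0.1273² + 0.1091² + 0.0545² + 0.2545² + 0.2545² = 0.040000 + 0.016205 + 0.011903 + 0.002970 + 0.064770 + 0.064770 = 0.200618
B_C = 1 / 0.200618 = 4.9846
Σp_Aᵢ² = 0.0938² + 0.3750² + 0.0156² + 0.1094² + 0.0156² + 0.3906² = 0.008798 + 0.140625 + 0.000243 + 0.011968 + 0.000243 + 0.152568 = 0.314445
B_A = 1 / 0.314445 = 3.1802
Σp_Dᵢ² = 0.1405² + 0.2066² + 0.3388² + 0.0496² + 0.1074² + 0.1570² = 0.019740 + 0.042684 + 0.114785 + 0.002460 + 0.011535 + 0.024649 = 0.215853
B_D = 1 / 0.215853 = 4.6328
Highest B → broadest niche (most generalist): Species C (B = 4.98).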